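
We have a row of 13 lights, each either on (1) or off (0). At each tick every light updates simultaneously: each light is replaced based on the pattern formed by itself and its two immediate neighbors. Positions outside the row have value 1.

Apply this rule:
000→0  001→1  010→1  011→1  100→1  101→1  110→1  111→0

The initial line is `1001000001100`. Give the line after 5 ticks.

tick 1: 1111100011111
tick 2: 0000110110000
tick 3: 1001111111001
tick 4: 1111000001111
tick 5: 0001100011000

0001100011000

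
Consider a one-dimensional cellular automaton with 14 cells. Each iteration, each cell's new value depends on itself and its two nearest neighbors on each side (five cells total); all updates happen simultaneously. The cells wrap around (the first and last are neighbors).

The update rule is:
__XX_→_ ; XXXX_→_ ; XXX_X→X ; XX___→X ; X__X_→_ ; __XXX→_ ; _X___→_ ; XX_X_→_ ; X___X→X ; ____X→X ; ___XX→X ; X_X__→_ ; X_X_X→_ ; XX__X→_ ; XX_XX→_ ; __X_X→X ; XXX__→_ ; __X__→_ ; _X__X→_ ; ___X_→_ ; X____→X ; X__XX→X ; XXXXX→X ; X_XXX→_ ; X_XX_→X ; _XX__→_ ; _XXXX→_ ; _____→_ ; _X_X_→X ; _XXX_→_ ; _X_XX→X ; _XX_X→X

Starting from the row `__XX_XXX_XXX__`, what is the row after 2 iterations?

_X___X___XXX__

iteration 1: XX_X___X____XX
iteration 2: _X___X___XXX__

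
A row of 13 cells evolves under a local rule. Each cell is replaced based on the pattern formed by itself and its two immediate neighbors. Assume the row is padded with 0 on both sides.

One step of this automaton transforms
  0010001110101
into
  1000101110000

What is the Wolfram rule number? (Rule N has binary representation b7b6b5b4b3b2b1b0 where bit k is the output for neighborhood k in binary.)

position 7: 111 → 1  (bit 7 = 1)
position 8: 110 → 1  (bit 6 = 1)
position 9: 101 → 0  (bit 5 = 0)
position 3: 100 → 0  (bit 4 = 0)
position 6: 011 → 1  (bit 3 = 1)
position 2: 010 → 0  (bit 2 = 0)
position 1: 001 → 0  (bit 1 = 0)
position 0: 000 → 1  (bit 0 = 1)
bits b7..b0 = 11001001 = 201

201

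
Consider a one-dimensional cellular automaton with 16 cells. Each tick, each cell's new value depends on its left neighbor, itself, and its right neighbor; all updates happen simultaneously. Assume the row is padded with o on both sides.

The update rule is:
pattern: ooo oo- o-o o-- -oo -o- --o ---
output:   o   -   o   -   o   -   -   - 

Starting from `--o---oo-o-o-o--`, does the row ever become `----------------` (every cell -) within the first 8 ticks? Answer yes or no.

tick 1: ------o-o-o-o---
tick 2: -------o-o-o----
tick 3: --------o-o-----
tick 4: ---------o------
tick 5: ----------------
all cells are - at tick 5

yes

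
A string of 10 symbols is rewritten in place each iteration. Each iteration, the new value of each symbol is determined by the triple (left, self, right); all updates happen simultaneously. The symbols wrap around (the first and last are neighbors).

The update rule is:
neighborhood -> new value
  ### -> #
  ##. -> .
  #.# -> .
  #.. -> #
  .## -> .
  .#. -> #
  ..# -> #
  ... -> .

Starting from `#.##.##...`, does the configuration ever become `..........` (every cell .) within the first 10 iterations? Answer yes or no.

no

#......#.#
.#....##..
###..#..#.
.#.######.
##..####.#
#.##.##...  (repeats iteration 0; period 6)
iteration 10: .#.######.
iteration 10 is .#.######., still not uniform .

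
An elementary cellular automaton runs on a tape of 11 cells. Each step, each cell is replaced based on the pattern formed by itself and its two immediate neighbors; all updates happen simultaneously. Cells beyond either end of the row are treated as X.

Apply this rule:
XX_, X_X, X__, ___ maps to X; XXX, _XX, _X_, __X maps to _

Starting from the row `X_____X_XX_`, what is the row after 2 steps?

____XX__X__

XXXXX__X_XX
____XX__X__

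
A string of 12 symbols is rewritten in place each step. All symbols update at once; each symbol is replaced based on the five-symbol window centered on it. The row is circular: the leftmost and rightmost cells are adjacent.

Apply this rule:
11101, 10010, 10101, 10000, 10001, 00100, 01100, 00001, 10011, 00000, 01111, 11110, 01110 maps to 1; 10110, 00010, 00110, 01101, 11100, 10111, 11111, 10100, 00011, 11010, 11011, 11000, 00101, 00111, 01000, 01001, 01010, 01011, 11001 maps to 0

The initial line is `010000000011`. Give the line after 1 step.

000111111000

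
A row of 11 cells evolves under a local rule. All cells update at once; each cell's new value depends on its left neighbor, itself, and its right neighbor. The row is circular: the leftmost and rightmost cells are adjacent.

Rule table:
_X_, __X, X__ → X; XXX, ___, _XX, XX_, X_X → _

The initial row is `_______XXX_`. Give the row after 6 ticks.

______X___X
X____XXX_XX
_X__X______
XXXXXX_____
______X___X  (repeats tick 1; period 4)
tick 6: X____XXX_XX

X____XXX_XX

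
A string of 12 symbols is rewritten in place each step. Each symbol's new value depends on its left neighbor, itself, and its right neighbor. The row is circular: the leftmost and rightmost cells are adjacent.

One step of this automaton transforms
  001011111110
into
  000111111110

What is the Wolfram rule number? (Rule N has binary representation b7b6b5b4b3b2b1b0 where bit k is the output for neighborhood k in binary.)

position 5: 111 → 1  (bit 7 = 1)
position 10: 110 → 1  (bit 6 = 1)
position 3: 101 → 1  (bit 5 = 1)
position 11: 100 → 0  (bit 4 = 0)
position 4: 011 → 1  (bit 3 = 1)
position 2: 010 → 0  (bit 2 = 0)
position 1: 001 → 0  (bit 1 = 0)
position 0: 000 → 0  (bit 0 = 0)
bits b7..b0 = 11101000 = 232

232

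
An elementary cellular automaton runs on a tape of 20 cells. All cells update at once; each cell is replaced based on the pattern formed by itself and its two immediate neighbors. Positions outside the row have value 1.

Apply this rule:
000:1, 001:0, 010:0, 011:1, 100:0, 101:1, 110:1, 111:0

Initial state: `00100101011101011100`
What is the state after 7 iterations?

iteration 1: 00000010110110110100
iteration 2: 01111001111111111000
iteration 3: 11001001000000001010
iteration 4: 01000000011111100101
iteration 5: 10011111010000100011
iteration 6: 10010001100110001010
iteration 7: 10000101100110100101

10000101100110100101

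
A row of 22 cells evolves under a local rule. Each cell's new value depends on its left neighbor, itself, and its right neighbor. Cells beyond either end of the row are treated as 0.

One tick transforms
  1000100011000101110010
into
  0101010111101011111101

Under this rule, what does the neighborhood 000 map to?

At position 2 the neighborhood is 000; the next row has 0 there.

0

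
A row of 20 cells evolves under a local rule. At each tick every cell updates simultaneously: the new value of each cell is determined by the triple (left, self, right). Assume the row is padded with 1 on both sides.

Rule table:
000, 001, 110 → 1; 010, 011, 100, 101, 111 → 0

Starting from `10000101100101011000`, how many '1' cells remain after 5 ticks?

10111000101000001011
10001011000011110000
10110001011100010111
10010110000101100000
10100010111000101111
count of 1: 11

11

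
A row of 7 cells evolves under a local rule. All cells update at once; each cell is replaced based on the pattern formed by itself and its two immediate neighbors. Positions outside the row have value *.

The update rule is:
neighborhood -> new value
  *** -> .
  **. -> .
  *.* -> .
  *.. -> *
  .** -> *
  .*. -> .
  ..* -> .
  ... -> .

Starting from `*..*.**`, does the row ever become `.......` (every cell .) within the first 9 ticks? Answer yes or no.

no

.*...*.
..*....
*..*...
.*..*..
..*..*.
*..*...  (repeats tick 3; period 3)
tick 9: *..*...
tick 9 is *..*..., still not uniform .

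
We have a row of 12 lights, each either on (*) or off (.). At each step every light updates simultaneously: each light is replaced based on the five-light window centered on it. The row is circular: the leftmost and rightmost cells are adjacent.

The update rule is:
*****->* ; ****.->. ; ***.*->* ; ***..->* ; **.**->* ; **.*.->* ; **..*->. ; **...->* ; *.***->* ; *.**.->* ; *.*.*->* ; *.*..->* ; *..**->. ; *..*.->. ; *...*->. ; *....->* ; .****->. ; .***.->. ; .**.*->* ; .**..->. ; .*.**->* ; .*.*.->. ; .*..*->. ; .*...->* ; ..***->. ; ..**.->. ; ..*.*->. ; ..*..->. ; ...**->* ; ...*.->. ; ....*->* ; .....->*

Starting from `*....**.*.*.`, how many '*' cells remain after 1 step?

*****.***.*.
count of *: 9

9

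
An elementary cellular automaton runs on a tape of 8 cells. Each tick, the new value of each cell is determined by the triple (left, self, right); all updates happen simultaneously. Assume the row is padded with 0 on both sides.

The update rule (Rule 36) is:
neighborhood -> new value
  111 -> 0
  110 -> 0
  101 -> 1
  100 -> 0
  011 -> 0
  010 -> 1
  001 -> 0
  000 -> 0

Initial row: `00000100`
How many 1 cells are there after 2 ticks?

00000100  (fixed point — unchanged through tick 2)
count of 1: 1

1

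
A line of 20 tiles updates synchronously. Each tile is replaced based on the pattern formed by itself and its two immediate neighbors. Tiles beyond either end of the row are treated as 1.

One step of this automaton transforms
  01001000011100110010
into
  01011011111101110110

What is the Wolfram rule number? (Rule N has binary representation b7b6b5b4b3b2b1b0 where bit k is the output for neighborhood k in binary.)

position 10: 111 → 1  (bit 7 = 1)
position 11: 110 → 1  (bit 6 = 1)
position 0: 101 → 0  (bit 5 = 0)
position 2: 100 → 0  (bit 4 = 0)
position 9: 011 → 1  (bit 3 = 1)
position 1: 010 → 1  (bit 2 = 1)
position 3: 001 → 1  (bit 1 = 1)
position 6: 000 → 1  (bit 0 = 1)
bits b7..b0 = 11001111 = 207

207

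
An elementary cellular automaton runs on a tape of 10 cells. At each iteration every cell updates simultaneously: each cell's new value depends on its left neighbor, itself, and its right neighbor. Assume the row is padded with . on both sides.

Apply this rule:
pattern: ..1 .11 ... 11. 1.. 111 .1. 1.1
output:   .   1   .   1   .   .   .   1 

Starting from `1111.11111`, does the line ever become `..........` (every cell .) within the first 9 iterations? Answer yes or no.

iteration 1: 1..111...1
iteration 2: ...1.1....
iteration 3: ....1.....
iteration 4: ..........
all cells are . at iteration 4

yes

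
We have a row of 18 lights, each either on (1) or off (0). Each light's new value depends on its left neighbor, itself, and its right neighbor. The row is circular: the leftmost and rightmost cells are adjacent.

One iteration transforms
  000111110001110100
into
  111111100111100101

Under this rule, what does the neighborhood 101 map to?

At position 14 the neighborhood is 101; the next row has 0 there.

0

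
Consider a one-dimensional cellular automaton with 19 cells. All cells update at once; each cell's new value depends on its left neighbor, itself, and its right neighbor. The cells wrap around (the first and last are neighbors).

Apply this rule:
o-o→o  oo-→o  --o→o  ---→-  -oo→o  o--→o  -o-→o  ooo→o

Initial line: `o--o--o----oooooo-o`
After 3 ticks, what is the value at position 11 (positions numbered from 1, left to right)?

oooooooo--ooooooooo
ooooooooooooooooooo
ooooooooooooooooooo
position 11 holds o

o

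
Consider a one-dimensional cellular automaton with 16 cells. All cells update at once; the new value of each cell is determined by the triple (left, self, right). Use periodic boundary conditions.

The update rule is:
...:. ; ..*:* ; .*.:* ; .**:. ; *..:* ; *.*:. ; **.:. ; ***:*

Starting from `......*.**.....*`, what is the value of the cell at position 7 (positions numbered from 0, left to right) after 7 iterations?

.

iteration 1: *....**...*...**
iteration 2: .*..*..*.***.*.*
iteration 3: .*******..*..*.*
iteration 4: ..*****.******.*
iteration 5: **.***...****..*
iteration 6: *...*.*.*.**.**.
iteration 7: **.**.*.*.......
position 7 holds .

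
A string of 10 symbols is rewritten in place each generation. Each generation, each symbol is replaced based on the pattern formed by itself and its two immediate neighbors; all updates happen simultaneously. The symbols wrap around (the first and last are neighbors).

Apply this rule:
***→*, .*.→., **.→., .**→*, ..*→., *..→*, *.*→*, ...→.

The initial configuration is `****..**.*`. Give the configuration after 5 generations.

generation 1: ***.*.*.**
generation 2: **.*.*.***
generation 3: *.*.*.****
generation 4: .*.*.*****
generation 5: *.*.*****.

*.*.*****.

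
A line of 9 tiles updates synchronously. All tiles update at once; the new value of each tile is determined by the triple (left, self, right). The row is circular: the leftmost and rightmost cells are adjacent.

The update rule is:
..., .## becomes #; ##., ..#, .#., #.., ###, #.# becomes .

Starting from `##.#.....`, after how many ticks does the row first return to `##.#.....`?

18

#....###.
..##.#...
#.#....##
....##.#.
###.#....
#.....##.
..###.#..
#.#.....#
....###.#
.##.#....
.#....###
...##.#..
##.#....#
.....##.#
.###.#...
.#.....##
...###.#.
##.#.....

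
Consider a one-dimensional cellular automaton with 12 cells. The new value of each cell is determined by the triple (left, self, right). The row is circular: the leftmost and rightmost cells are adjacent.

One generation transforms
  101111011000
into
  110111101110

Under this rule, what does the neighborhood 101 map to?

1

At position 1 the neighborhood is 101; the next row has 1 there.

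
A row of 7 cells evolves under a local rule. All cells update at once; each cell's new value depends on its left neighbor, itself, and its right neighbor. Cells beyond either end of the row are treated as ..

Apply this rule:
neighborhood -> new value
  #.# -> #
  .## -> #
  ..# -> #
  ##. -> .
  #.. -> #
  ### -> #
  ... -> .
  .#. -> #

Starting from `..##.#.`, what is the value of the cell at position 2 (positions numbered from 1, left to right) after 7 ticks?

.##.###
##.###.
#.###.#
####.##
###.##.
##.##.#
#.##.##
position 2 holds .

.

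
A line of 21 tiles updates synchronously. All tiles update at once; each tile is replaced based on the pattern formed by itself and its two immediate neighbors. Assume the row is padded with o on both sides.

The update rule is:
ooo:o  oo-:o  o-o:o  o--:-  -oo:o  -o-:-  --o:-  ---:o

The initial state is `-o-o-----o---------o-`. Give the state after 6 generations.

oooooooooooooooooo--o

o-o--ooo---ooooooo--o
oo---ooo-o-ooooooo--o
oo-o-oooo-oooooooo--o
ooo-oooooooooooooo--o
oooooooooooooooooo--o
oooooooooooooooooo--o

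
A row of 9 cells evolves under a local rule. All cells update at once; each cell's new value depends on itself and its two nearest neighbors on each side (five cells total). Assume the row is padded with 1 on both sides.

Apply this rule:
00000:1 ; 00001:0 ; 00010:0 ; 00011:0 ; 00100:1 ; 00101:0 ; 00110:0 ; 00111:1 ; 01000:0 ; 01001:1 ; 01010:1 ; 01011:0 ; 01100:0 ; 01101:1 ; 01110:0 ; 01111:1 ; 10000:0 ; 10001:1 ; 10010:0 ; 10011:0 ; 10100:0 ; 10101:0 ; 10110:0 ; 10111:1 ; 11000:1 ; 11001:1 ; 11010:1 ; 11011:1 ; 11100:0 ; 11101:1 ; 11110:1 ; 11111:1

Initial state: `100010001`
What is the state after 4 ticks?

111011001

tick 1: 011010101
tick 2: 101101001
tick 3: 110110101
tick 4: 111011001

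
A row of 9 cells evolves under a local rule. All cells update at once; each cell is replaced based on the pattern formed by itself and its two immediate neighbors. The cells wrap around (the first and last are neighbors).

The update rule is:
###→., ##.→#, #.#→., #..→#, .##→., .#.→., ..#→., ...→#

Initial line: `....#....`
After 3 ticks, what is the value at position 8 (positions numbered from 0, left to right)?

#

###..####
..##.....
#..######
position 8 holds #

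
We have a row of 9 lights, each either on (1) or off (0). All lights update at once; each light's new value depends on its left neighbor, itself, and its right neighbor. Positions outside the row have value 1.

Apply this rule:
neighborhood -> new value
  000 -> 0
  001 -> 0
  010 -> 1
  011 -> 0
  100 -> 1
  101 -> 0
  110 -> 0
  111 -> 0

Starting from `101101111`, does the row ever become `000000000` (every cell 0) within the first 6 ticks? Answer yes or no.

tick 1: 000000000
all cells are 0 at tick 1

yes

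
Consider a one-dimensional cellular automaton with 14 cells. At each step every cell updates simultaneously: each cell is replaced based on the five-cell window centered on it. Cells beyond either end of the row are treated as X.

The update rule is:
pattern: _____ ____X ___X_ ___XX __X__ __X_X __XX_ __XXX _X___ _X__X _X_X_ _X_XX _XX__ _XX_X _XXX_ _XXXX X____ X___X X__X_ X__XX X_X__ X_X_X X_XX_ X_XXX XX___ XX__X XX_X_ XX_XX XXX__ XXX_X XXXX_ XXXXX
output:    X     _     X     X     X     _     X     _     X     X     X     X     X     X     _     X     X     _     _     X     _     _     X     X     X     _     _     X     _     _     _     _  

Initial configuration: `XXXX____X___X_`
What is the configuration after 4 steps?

____XX_XXX_X_X
XX_XXXXX____XX
__XXX___XX_X_X
_X___X_XXX__XX

_X___X_XXX__XX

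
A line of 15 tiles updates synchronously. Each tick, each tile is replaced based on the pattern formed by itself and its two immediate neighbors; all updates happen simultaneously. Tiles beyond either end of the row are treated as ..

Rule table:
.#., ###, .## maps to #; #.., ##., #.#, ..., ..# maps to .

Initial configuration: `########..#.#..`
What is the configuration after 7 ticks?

#######...#.#..
######....#.#..
#####.....#.#..
####......#.#..
###.......#.#..
##........#.#..
#.........#.#..

#.........#.#..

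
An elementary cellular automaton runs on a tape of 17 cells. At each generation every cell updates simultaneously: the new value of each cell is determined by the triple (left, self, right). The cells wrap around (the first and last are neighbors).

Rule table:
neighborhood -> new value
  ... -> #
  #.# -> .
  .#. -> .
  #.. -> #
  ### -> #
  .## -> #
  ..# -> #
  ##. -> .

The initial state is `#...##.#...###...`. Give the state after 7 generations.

.######.###.####.

generation 1: .####...#####.###
generation 2: .###.#######..##.
generation 3: ###..######.###.#
generation 4: ##.#######..##..#
generation 5: #..######.###.###
generation 6: .#######..##..###
generation 7: .######.###.####.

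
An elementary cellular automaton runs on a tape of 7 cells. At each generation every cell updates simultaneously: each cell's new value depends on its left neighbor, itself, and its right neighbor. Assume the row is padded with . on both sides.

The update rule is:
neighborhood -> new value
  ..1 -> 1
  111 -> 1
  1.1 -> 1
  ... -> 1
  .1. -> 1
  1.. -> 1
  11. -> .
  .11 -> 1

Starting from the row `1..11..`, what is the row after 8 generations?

111.11.

generation 1: 1111.11
generation 2: 111.11.
generation 3: 11.11.1
generation 4: 1.11.11
generation 5: 111.11.  (repeats generation 2; period 3)
generation 8: 111.11.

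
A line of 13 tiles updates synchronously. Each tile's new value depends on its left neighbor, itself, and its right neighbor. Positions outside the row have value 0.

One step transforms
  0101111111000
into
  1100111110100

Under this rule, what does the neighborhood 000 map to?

0

At position 11 the neighborhood is 000; the next row has 0 there.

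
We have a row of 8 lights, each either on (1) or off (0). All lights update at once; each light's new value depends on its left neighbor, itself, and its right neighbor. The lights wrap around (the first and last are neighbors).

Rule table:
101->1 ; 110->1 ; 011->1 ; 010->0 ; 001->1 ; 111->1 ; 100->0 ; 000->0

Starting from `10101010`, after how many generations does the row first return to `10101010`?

generation 1: 01010101
generation 2: 10101010

2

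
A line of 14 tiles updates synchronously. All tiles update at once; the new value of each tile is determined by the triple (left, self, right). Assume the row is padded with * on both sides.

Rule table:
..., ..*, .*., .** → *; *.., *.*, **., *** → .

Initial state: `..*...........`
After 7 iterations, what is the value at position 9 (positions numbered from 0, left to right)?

.

.**.**********
.*..*.........
.*.**.********
.*.*..*.......
.*.*.**.******
.*.*.*..*.....
.*.*.*.**.****
position 9 holds .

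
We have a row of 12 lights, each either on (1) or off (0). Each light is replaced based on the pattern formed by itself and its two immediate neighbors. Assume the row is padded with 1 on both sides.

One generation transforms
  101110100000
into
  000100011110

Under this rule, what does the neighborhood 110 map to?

0

At position 0 the neighborhood is 110; the next row has 0 there.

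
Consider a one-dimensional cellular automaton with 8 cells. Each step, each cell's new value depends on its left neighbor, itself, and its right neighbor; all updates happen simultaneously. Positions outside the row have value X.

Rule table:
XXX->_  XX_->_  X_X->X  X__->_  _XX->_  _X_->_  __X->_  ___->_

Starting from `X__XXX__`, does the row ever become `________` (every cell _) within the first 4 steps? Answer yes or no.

________
all cells are _ at step 1

yes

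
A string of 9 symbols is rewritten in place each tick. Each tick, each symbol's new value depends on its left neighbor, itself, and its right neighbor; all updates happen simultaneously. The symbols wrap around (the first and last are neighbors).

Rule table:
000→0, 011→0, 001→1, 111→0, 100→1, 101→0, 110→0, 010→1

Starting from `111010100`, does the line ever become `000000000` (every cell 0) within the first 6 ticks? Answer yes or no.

000010111
100110000
111001001
000111110
001000001
111100011
tick 6 is 111100011, still not uniform 0

no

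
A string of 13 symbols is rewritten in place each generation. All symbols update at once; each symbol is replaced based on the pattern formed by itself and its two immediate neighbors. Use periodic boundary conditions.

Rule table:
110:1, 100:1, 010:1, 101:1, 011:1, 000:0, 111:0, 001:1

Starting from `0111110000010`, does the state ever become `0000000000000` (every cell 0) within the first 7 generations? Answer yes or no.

1100011000111
0110111101100
1111100111110
1000111100011
1101100110110
1111111111111
0000000000000
all cells are 0 at generation 7

yes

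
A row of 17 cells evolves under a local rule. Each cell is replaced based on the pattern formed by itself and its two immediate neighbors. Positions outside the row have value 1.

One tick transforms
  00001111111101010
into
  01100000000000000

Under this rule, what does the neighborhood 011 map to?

At position 4 the neighborhood is 011; the next row has 0 there.

0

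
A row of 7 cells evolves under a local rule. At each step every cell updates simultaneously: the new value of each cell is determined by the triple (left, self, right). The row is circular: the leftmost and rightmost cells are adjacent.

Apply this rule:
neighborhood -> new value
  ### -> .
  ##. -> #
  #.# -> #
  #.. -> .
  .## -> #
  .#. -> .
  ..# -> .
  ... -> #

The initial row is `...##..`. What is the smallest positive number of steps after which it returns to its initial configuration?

step 1: ##.##.#
step 2: .######
step 3: ##....#
step 4: .#.##.#
step 5: #.####.
step 6: .##..##
step 7: ###..##
step 8: ..#..#.
step 9: #......
step 10: ..####.
step 11: #.#..#.
step 12: .#....#
step 13: #..##..
step 14: ...##..

14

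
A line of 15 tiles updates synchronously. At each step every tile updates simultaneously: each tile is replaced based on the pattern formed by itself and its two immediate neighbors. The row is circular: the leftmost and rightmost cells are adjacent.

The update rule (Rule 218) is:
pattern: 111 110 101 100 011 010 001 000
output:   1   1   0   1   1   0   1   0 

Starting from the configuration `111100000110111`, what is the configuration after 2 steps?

step 1: 111110001110111
step 2: 111111011110111

111111011110111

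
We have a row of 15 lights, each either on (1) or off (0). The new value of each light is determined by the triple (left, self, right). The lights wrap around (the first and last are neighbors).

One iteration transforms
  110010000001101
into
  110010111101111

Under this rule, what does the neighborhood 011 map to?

1

At position 11 the neighborhood is 011; the next row has 1 there.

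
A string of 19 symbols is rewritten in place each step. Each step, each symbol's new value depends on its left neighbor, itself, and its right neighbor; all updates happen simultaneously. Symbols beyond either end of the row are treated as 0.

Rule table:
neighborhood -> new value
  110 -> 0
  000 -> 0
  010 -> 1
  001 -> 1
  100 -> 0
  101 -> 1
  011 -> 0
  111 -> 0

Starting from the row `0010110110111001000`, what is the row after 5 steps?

step 1: 0111001001000011000
step 2: 1000011011000100000
step 3: 1000100100001100000
step 4: 1001101100010000000
step 5: 1010010000110000000

1010010000110000000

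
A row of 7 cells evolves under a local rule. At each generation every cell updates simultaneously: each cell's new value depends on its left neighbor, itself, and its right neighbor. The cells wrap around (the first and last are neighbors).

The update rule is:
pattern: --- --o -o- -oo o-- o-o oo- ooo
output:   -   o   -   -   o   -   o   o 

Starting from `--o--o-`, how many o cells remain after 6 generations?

-o-oo-o
----o--
---o-o-
--o---o
oo-o-o-
-o-----
count of o: 1

1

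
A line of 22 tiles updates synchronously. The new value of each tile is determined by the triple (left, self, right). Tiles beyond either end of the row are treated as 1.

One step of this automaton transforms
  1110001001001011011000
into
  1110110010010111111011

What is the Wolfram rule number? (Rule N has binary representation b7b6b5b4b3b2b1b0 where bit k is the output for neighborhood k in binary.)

position 0: 111 → 1  (bit 7 = 1)
position 2: 110 → 1  (bit 6 = 1)
position 13: 101 → 1  (bit 5 = 1)
position 3: 100 → 0  (bit 4 = 0)
position 14: 011 → 1  (bit 3 = 1)
position 6: 010 → 0  (bit 2 = 0)
position 5: 001 → 1  (bit 1 = 1)
position 4: 000 → 1  (bit 0 = 1)
bits b7..b0 = 11101011 = 235

235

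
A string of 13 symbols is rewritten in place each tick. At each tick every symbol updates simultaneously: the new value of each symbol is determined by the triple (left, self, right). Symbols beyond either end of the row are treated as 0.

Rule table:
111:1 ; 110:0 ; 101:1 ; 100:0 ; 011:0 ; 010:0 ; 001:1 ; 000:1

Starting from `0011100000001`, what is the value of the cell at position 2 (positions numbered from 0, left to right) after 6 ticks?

0

tick 1: 1101001111110
tick 2: 0010010111100
tick 3: 1100101011001
tick 4: 0001010100010
tick 5: 1110101001100
tick 6: 0101010010001
position 2 holds 0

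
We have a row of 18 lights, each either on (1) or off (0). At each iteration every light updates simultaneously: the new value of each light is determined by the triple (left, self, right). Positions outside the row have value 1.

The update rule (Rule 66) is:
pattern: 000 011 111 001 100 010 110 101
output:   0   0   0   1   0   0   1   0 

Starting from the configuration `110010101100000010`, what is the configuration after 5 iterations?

iteration 1: 010100000100000100
iteration 2: 000000001000001001
iteration 3: 000000010000010010
iteration 4: 000000100000100100
iteration 5: 000001000001001001

000001000001001001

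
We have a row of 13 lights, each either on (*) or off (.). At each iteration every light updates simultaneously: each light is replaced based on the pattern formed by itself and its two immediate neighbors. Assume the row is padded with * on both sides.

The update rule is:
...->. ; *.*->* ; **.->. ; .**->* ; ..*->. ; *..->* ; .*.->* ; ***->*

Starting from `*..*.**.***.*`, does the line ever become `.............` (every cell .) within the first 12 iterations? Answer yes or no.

iteration 1: .*.***.***.**
iteration 2: *****.***.***
iteration 3: ****.***.****
iteration 4: ***.***.*****
iteration 5: **.***.******
iteration 6: *.***.*******
iteration 7: .***.********
iteration 8: ***.*********
iteration 9: **.**********
iteration 10: *.***********
iteration 11: .************
iteration 12: *************
iteration 12 is *************, still not uniform .

no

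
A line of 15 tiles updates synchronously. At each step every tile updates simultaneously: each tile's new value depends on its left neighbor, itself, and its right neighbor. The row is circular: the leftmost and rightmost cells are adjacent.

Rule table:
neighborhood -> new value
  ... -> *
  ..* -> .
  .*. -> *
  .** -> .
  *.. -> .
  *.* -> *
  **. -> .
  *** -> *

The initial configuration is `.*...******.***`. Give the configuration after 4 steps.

**.*..****.*.*.
..**...**.*****
.....*...*.***.
****.*.*.**.*..

****.*.*.**.*..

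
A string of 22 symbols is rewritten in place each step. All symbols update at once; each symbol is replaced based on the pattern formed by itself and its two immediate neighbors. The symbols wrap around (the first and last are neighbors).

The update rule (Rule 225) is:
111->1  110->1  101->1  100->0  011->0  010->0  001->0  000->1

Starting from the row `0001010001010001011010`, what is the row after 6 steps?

1100100100100100101100
0100000000000000010100
0001111111111111001001
0100111111111111000000
0000011111111111011111
0111001111111111101111

0111001111111111101111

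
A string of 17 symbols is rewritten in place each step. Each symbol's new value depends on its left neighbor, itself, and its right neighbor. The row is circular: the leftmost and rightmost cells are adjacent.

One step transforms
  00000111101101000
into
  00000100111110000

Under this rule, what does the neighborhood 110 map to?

1

At position 8 the neighborhood is 110; the next row has 1 there.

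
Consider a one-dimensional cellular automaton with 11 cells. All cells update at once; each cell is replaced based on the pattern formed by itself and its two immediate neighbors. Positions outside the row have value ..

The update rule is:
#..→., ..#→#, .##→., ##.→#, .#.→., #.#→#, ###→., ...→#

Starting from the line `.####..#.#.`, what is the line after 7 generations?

#.#.##..#..

#...#.#.#..
..##.#.#..#
##.##.#..#.
.##.##..#..
#.##.#.#..#
.#.##.#..#.
#.#.##..#..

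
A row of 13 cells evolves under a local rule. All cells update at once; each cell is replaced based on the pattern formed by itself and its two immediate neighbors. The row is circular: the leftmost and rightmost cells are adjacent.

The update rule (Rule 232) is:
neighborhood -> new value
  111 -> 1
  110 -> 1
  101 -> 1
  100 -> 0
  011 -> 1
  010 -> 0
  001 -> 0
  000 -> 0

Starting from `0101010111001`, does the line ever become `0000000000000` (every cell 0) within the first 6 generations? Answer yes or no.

1010101111000
0101011111000
0010111111000
0001111111000
0001111111000  (fixed point — unchanged through generation 6)
generation 6 is 0001111111000, still not uniform 0

no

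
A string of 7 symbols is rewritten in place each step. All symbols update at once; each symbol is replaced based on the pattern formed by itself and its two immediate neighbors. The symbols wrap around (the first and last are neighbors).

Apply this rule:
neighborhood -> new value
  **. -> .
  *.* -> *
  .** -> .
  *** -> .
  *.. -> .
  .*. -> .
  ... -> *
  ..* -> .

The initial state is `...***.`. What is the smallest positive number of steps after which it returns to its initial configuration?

2

**.....
...***.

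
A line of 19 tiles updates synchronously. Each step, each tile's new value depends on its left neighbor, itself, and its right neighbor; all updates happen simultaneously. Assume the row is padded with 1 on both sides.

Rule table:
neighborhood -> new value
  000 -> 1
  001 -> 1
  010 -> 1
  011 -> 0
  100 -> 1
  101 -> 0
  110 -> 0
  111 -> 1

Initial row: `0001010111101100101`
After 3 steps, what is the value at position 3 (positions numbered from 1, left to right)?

1111010011000011100
1110011100111101011
1101101011011001001
position 3 holds 0

0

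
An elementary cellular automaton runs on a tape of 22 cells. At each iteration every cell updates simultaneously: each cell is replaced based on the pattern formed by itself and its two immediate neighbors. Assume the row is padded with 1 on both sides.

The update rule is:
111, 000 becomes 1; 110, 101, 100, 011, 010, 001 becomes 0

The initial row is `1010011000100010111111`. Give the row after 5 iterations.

iteration 1: 0000000010001000011111
iteration 2: 0111111000100011001111
iteration 3: 0011110010001000000111
iteration 4: 0001100000100011110011
iteration 5: 0100001110001001100001

0100001110001001100001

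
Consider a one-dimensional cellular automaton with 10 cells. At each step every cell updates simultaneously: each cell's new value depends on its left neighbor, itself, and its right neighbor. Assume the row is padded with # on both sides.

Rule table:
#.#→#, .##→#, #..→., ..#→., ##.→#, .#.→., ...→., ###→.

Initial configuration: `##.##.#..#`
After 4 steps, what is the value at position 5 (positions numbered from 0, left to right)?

.

step 1: .#####...#
step 2: ##...#...#
step 3: .#.......#
step 4: #........#
position 5 holds .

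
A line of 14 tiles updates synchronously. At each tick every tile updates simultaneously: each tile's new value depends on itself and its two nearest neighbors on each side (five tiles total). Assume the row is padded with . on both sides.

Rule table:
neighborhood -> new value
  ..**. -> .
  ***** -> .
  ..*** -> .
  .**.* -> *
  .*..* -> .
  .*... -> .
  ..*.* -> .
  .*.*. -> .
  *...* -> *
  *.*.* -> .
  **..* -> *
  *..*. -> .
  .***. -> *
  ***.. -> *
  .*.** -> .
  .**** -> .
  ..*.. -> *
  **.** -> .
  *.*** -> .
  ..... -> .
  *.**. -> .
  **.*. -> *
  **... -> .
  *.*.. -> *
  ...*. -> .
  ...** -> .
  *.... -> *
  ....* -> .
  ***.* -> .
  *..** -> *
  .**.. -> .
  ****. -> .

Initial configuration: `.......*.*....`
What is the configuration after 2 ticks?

.........*.*..
...........*.*

...........*.*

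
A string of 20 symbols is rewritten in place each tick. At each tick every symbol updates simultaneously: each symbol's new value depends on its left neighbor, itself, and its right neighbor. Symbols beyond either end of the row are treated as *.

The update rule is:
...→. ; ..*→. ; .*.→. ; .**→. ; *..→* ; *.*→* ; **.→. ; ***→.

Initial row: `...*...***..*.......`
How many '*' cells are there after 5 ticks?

*...*.....*..*......
.*...*.....*..*.....
*.*...*.....*..*....
.*.*...*.....*..*...
*.*.*...*.....*..*..
count of *: 6

6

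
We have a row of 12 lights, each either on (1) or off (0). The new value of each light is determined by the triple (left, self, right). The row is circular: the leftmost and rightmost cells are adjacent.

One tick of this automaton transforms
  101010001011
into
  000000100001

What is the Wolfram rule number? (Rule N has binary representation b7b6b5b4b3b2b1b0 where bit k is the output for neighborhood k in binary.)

129

position 11: 111 → 1  (bit 7 = 1)
position 0: 110 → 0  (bit 6 = 0)
position 1: 101 → 0  (bit 5 = 0)
position 5: 100 → 0  (bit 4 = 0)
position 10: 011 → 0  (bit 3 = 0)
position 2: 010 → 0  (bit 2 = 0)
position 7: 001 → 0  (bit 1 = 0)
position 6: 000 → 1  (bit 0 = 1)
bits b7..b0 = 10000001 = 129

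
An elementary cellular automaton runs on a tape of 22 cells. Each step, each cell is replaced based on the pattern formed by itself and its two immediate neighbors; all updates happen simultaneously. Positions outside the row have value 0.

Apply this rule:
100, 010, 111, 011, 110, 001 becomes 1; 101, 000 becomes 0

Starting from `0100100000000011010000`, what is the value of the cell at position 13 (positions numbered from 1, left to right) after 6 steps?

step 1: 1111110000000111011000
step 2: 1111111000001111011100
step 3: 1111111100011111011110
step 4: 1111111110111111011111
step 5: 1111111110111111011111  (fixed point — unchanged through step 6)
position 13 holds 1

1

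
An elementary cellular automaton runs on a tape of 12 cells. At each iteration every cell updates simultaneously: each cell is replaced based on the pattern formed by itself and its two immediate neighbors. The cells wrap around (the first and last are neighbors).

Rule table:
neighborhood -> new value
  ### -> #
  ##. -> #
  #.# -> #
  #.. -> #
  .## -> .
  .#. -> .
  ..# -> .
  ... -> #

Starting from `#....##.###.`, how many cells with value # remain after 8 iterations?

8

.###..##.###
#.###..##.##
##.###..##.#
###.###..##.
.###.###..##
#.###.###..#
##.###.###..
.##.###.###.
count of #: 8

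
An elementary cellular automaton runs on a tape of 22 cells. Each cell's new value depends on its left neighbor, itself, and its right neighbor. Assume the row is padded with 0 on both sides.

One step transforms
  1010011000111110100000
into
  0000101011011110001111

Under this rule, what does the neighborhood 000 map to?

1

At position 8 the neighborhood is 000; the next row has 1 there.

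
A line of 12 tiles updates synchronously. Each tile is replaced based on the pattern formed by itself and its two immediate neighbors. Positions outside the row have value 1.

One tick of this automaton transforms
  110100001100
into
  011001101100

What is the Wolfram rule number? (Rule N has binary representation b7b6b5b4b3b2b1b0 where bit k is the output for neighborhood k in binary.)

105

position 0: 111 → 0  (bit 7 = 0)
position 1: 110 → 1  (bit 6 = 1)
position 2: 101 → 1  (bit 5 = 1)
position 4: 100 → 0  (bit 4 = 0)
position 8: 011 → 1  (bit 3 = 1)
position 3: 010 → 0  (bit 2 = 0)
position 7: 001 → 0  (bit 1 = 0)
position 5: 000 → 1  (bit 0 = 1)
bits b7..b0 = 01101001 = 105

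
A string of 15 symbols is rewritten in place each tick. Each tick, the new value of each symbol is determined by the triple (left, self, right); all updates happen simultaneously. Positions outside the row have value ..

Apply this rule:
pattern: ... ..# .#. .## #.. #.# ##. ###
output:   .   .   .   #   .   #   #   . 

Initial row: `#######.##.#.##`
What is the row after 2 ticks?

......#...###.#

#.....#####.###
......#...###.#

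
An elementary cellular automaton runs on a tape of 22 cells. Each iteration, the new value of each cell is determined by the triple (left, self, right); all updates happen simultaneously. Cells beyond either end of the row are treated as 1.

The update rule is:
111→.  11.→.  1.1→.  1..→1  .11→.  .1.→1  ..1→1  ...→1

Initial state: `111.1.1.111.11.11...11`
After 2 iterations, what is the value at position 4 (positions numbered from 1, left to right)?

1

iteration 1: ....1.1..........111..
iteration 2: 11111.11111111111...11
position 4 holds 1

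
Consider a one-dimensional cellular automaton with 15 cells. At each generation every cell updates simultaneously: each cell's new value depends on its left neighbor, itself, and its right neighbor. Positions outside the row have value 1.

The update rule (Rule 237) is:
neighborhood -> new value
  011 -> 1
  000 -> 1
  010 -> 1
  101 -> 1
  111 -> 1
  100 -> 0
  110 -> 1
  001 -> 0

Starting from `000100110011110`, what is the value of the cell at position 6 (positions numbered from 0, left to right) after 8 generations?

1

generation 1: 010100110011111
generation 2: 111100110011111
generation 3: 111100110011111  (fixed point — unchanged through generation 8)
position 6 holds 1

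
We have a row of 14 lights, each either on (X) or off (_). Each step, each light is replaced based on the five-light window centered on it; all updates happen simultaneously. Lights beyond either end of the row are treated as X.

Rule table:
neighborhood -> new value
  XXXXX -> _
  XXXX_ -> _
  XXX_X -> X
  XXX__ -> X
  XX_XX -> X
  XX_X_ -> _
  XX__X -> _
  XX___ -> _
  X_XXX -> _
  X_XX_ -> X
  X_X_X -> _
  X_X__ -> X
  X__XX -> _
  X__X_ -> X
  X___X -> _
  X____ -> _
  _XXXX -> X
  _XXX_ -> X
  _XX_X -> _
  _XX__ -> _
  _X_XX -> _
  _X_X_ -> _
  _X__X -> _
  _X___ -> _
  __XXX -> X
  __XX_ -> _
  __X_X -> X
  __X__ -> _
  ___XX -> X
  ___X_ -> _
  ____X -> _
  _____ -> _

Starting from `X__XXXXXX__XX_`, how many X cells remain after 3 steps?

4

step 1: X__XX___X____X
step 2: X___________XX
step 3: X__________XXX
count of X: 4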